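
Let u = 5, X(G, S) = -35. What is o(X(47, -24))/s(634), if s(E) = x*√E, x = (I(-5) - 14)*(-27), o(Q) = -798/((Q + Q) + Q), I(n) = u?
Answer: 19*√634/385155 ≈ 0.0012421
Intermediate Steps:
I(n) = 5
o(Q) = -266/Q (o(Q) = -798/(2*Q + Q) = -798*1/(3*Q) = -266/Q)
x = 243 (x = (5 - 14)*(-27) = -9*(-27) = 243)
s(E) = 243*√E
o(X(47, -24))/s(634) = (-266/(-35))/((243*√634)) = (-266*(-1/35))*(√634/154062) = 38*(√634/154062)/5 = 19*√634/385155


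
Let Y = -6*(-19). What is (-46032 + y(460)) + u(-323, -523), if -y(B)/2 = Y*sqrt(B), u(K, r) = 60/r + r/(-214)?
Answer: -5151732815/111922 - 456*sqrt(115) ≈ -50920.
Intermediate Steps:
Y = 114
u(K, r) = 60/r - r/214 (u(K, r) = 60/r + r*(-1/214) = 60/r - r/214)
y(B) = -228*sqrt(B)
(-46032 + y(460)) + u(-323, -523) = (-46032 - 456*sqrt(115)) + (60/(-523) - 1/214*(-523)) = (-46032 - 456*sqrt(115)) + (60*(-1/523) + 523/214) = (-46032 - 456*sqrt(115)) + (-60/523 + 523/214) = (-46032 - 456*sqrt(115)) + 260689/111922 = -5151732815/111922 - 456*sqrt(115)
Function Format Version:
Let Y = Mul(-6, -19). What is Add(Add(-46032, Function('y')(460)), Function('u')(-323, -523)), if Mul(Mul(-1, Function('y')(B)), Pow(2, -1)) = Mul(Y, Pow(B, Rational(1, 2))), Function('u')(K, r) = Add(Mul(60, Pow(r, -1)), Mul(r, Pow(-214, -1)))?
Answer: Add(Rational(-5151732815, 111922), Mul(-456, Pow(115, Rational(1, 2)))) ≈ -50920.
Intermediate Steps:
Y = 114
Function('u')(K, r) = Add(Mul(60, Pow(r, -1)), Mul(Rational(-1, 214), r)) (Function('u')(K, r) = Add(Mul(60, Pow(r, -1)), Mul(r, Rational(-1, 214))) = Add(Mul(60, Pow(r, -1)), Mul(Rational(-1, 214), r)))
Function('y')(B) = Mul(-228, Pow(B, Rational(1, 2))) (Function('y')(B) = Mul(-2, Mul(114, Pow(B, Rational(1, 2)))) = Mul(-228, Pow(B, Rational(1, 2))))
Add(Add(-46032, Function('y')(460)), Function('u')(-323, -523)) = Add(Add(-46032, Mul(-228, Pow(460, Rational(1, 2)))), Add(Mul(60, Pow(-523, -1)), Mul(Rational(-1, 214), -523))) = Add(Add(-46032, Mul(-228, Mul(2, Pow(115, Rational(1, 2))))), Add(Mul(60, Rational(-1, 523)), Rational(523, 214))) = Add(Add(-46032, Mul(-456, Pow(115, Rational(1, 2)))), Add(Rational(-60, 523), Rational(523, 214))) = Add(Add(-46032, Mul(-456, Pow(115, Rational(1, 2)))), Rational(260689, 111922)) = Add(Rational(-5151732815, 111922), Mul(-456, Pow(115, Rational(1, 2))))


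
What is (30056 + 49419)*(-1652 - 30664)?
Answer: -2568314100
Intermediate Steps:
(30056 + 49419)*(-1652 - 30664) = 79475*(-32316) = -2568314100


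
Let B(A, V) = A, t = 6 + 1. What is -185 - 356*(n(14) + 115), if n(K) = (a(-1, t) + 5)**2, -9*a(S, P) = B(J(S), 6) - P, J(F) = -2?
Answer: -53941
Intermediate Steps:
t = 7
a(S, P) = 2/9 + P/9 (a(S, P) = -(-2 - P)/9 = 2/9 + P/9)
n(K) = 36 (n(K) = ((2/9 + (1/9)*7) + 5)**2 = ((2/9 + 7/9) + 5)**2 = (1 + 5)**2 = 6**2 = 36)
-185 - 356*(n(14) + 115) = -185 - 356*(36 + 115) = -185 - 356*151 = -185 - 53756 = -53941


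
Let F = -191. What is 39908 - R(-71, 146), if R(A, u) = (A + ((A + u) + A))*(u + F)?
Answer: 36893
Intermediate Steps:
R(A, u) = (-191 + u)*(u + 3*A) (R(A, u) = (A + ((A + u) + A))*(u - 191) = (A + (u + 2*A))*(-191 + u) = (u + 3*A)*(-191 + u) = (-191 + u)*(u + 3*A))
39908 - R(-71, 146) = 39908 - (146**2 - 573*(-71) - 191*146 + 3*(-71)*146) = 39908 - (21316 + 40683 - 27886 - 31098) = 39908 - 1*3015 = 39908 - 3015 = 36893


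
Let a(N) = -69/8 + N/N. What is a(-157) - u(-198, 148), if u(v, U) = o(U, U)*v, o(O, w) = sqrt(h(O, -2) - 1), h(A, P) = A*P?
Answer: -61/8 + 594*I*sqrt(33) ≈ -7.625 + 3412.3*I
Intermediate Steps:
a(N) = -61/8 (a(N) = -69*1/8 + 1 = -69/8 + 1 = -61/8)
o(O, w) = sqrt(-1 - 2*O) (o(O, w) = sqrt(O*(-2) - 1) = sqrt(-2*O - 1) = sqrt(-1 - 2*O))
u(v, U) = v*sqrt(-1 - 2*U) (u(v, U) = sqrt(-1 - 2*U)*v = v*sqrt(-1 - 2*U))
a(-157) - u(-198, 148) = -61/8 - (-198)*sqrt(-1 - 2*148) = -61/8 - (-198)*sqrt(-1 - 296) = -61/8 - (-198)*sqrt(-297) = -61/8 - (-198)*3*I*sqrt(33) = -61/8 - (-594)*I*sqrt(33) = -61/8 + 594*I*sqrt(33)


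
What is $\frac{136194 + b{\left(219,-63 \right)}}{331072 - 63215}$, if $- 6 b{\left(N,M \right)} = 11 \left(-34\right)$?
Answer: $\frac{408769}{803571} \approx 0.50869$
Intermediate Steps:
$b{\left(N,M \right)} = \frac{187}{3}$ ($b{\left(N,M \right)} = - \frac{11 \left(-34\right)}{6} = \left(- \frac{1}{6}\right) \left(-374\right) = \frac{187}{3}$)
$\frac{136194 + b{\left(219,-63 \right)}}{331072 - 63215} = \frac{136194 + \frac{187}{3}}{331072 - 63215} = \frac{408769}{3 \cdot 267857} = \frac{408769}{3} \cdot \frac{1}{267857} = \frac{408769}{803571}$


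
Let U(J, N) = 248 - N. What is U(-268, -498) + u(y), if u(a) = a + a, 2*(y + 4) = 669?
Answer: 1407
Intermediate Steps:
y = 661/2 (y = -4 + (½)*669 = -4 + 669/2 = 661/2 ≈ 330.50)
u(a) = 2*a
U(-268, -498) + u(y) = (248 - 1*(-498)) + 2*(661/2) = (248 + 498) + 661 = 746 + 661 = 1407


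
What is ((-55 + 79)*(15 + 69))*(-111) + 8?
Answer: -223768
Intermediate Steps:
((-55 + 79)*(15 + 69))*(-111) + 8 = (24*84)*(-111) + 8 = 2016*(-111) + 8 = -223776 + 8 = -223768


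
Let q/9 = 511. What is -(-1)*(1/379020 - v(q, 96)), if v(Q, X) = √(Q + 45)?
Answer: 1/379020 - 6*√129 ≈ -68.147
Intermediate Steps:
q = 4599 (q = 9*511 = 4599)
v(Q, X) = √(45 + Q)
-(-1)*(1/379020 - v(q, 96)) = -(-1)*(1/379020 - √(45 + 4599)) = -(-1)*(1/379020 - √4644) = -(-1)*(1/379020 - 6*√129) = -(-1/379020 + 6*√129) = 1/379020 - 6*√129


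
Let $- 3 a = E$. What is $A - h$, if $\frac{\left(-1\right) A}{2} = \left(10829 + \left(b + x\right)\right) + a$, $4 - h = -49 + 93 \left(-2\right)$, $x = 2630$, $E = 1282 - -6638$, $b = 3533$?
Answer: $-28943$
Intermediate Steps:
$E = 7920$ ($E = 1282 + 6638 = 7920$)
$a = -2640$ ($a = \left(- \frac{1}{3}\right) 7920 = -2640$)
$h = 239$ ($h = 4 - \left(-49 + 93 \left(-2\right)\right) = 4 - \left(-49 - 186\right) = 4 - -235 = 4 + 235 = 239$)
$A = -28704$ ($A = - 2 \left(\left(10829 + \left(3533 + 2630\right)\right) - 2640\right) = - 2 \left(\left(10829 + 6163\right) - 2640\right) = - 2 \left(16992 - 2640\right) = \left(-2\right) 14352 = -28704$)
$A - h = -28704 - 239 = -28943$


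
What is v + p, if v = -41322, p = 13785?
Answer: -27537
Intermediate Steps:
v + p = -41322 + 13785 = -27537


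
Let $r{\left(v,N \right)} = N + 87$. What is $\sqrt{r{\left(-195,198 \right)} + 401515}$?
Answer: $70 \sqrt{82} \approx 633.88$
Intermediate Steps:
$r{\left(v,N \right)} = 87 + N$
$\sqrt{r{\left(-195,198 \right)} + 401515} = \sqrt{\left(87 + 198\right) + 401515} = \sqrt{285 + 401515} = \sqrt{401800} = 70 \sqrt{82}$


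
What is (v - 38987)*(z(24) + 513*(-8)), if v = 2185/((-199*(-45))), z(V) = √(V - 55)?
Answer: 31840327680/199 - 69825280*I*√31/1791 ≈ 1.6e+8 - 2.1707e+5*I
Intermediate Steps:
z(V) = √(-55 + V)
v = 437/1791 (v = 2185/8955 = 2185*(1/8955) = 437/1791 ≈ 0.24400)
(v - 38987)*(z(24) + 513*(-8)) = (437/1791 - 38987)*(√(-55 + 24) + 513*(-8)) = -69825280*(√(-31) - 4104)/1791 = -69825280*(I*√31 - 4104)/1791 = -69825280*(-4104 + I*√31)/1791 = 31840327680/199 - 69825280*I*√31/1791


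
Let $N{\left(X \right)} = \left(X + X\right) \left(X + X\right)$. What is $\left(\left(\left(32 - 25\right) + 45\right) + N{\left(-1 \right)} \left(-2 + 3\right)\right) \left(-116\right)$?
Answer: $-6496$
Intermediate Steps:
$N{\left(X \right)} = 4 X^{2}$ ($N{\left(X \right)} = 2 X 2 X = 4 X^{2}$)
$\left(\left(\left(32 - 25\right) + 45\right) + N{\left(-1 \right)} \left(-2 + 3\right)\right) \left(-116\right) = \left(\left(\left(32 - 25\right) + 45\right) + 4 \left(-1\right)^{2} \left(-2 + 3\right)\right) \left(-116\right) = \left(\left(7 + 45\right) + 4 \cdot 1 \cdot 1\right) \left(-116\right) = \left(52 + 4 \cdot 1\right) \left(-116\right) = \left(52 + 4\right) \left(-116\right) = 56 \left(-116\right) = -6496$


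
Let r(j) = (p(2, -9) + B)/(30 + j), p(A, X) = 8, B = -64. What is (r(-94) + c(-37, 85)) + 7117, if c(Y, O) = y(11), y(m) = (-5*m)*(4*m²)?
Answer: -156017/8 ≈ -19502.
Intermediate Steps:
y(m) = -20*m³
c(Y, O) = -26620 (c(Y, O) = -20*11³ = -20*1331 = -26620)
r(j) = -56/(30 + j) (r(j) = (8 - 64)/(30 + j) = -56/(30 + j))
(r(-94) + c(-37, 85)) + 7117 = (-56/(30 - 94) - 26620) + 7117 = (-56/(-64) - 26620) + 7117 = (-56*(-1/64) - 26620) + 7117 = (7/8 - 26620) + 7117 = -212953/8 + 7117 = -156017/8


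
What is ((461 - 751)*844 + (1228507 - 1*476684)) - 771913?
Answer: -264850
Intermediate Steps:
((461 - 751)*844 + (1228507 - 1*476684)) - 771913 = (-290*844 + (1228507 - 476684)) - 771913 = (-244760 + 751823) - 771913 = 507063 - 771913 = -264850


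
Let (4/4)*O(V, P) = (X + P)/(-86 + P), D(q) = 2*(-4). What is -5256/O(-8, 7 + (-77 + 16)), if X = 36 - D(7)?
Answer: -73584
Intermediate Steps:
D(q) = -8
X = 44 (X = 36 - 1*(-8) = 36 + 8 = 44)
O(V, P) = (44 + P)/(-86 + P)
-5256/O(-8, 7 + (-77 + 16)) = -5256*(-86 + (7 + (-77 + 16)))/(44 + (7 + (-77 + 16))) = -5256*(-86 + (7 - 61))/(44 + (7 - 61)) = -5256*(-86 - 54)/(44 - 54) = -5256/(-10/(-140)) = -5256/((-1/140*(-10))) = -5256/1/14 = -5256*14 = -73584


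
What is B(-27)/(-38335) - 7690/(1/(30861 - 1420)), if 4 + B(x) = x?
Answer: -8679093452119/38335 ≈ -2.2640e+8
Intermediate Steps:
B(x) = -4 + x
B(-27)/(-38335) - 7690/(1/(30861 - 1420)) = (-4 - 27)/(-38335) - 7690/(1/(30861 - 1420)) = -31*(-1/38335) - 7690/(1/29441) = 31/38335 - 7690/1/29441 = 31/38335 - 7690*29441 = 31/38335 - 226401290 = -8679093452119/38335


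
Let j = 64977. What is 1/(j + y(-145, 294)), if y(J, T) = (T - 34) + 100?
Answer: 1/65337 ≈ 1.5305e-5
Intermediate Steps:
y(J, T) = 66 + T (y(J, T) = (-34 + T) + 100 = 66 + T)
1/(j + y(-145, 294)) = 1/(64977 + (66 + 294)) = 1/(64977 + 360) = 1/65337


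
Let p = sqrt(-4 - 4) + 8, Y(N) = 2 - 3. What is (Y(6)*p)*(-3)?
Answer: 24 + 6*I*sqrt(2) ≈ 24.0 + 8.4853*I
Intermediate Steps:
Y(N) = -1
p = 8 + 2*I*sqrt(2) (p = sqrt(-8) + 8 = 2*I*sqrt(2) + 8 = 8 + 2*I*sqrt(2) ≈ 8.0 + 2.8284*I)
(Y(6)*p)*(-3) = -(8 + 2*I*sqrt(2))*(-3) = (-8 - 2*I*sqrt(2))*(-3) = 24 + 6*I*sqrt(2)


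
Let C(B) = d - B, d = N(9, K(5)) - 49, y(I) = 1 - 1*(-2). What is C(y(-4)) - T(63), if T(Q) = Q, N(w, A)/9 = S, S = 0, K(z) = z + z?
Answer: -115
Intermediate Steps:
K(z) = 2*z
y(I) = 3 (y(I) = 1 + 2 = 3)
N(w, A) = 0 (N(w, A) = 9*0 = 0)
d = -49 (d = 0 - 49 = -49)
C(B) = -49 - B
C(y(-4)) - T(63) = (-49 - 1*3) - 1*63 = (-49 - 3) - 63 = -52 - 63 = -115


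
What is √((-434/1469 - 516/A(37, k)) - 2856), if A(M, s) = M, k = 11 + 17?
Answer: I*√8479406619190/54353 ≈ 53.575*I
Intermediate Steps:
k = 28
√((-434/1469 - 516/A(37, k)) - 2856) = √((-434/1469 - 516/37) - 2856) = √(-774062/54353 - 2856) = √(-156006230/54353) = I*√8479406619190/54353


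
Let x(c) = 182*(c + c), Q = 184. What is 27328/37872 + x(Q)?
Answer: 158533900/2367 ≈ 66977.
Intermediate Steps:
x(c) = 364*c (x(c) = 182*(2*c) = 364*c)
27328/37872 + x(Q) = 27328/37872 + 364*184 = 27328*(1/37872) + 66976 = 1708/2367 + 66976 = 158533900/2367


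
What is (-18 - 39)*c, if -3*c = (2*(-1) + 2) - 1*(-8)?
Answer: 152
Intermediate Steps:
c = -8/3 (c = -((2*(-1) + 2) - 1*(-8))/3 = -((-2 + 2) + 8)/3 = -(0 + 8)/3 = -⅓*8 = -8/3 ≈ -2.6667)
(-18 - 39)*c = (-18 - 39)*(-8/3) = -57*(-8/3) = 152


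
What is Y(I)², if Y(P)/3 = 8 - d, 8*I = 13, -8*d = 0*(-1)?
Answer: 576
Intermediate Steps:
d = 0 (d = -0*(-1) = -⅛*0 = 0)
I = 13/8 (I = (⅛)*13 = 13/8 ≈ 1.6250)
Y(P) = 24 (Y(P) = 3*(8 - 1*0) = 3*(8 + 0) = 3*8 = 24)
Y(I)² = 24² = 576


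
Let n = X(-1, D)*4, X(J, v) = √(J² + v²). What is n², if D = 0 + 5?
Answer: 416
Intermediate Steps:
D = 5
n = 4*√26 (n = √((-1)² + 5²)*4 = √(1 + 25)*4 = √26*4 = 4*√26 ≈ 20.396)
n² = (4*√26)² = 416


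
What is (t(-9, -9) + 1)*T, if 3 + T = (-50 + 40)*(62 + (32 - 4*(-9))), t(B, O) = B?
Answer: 10424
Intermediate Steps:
T = -1303 (T = -3 + (-50 + 40)*(62 + (32 - 4*(-9))) = -3 - 10*(62 + (32 - 1*(-36))) = -3 - 10*(62 + (32 + 36)) = -3 - 10*(62 + 68) = -3 - 10*130 = -3 - 1300 = -1303)
(t(-9, -9) + 1)*T = (-9 + 1)*(-1303) = -8*(-1303) = 10424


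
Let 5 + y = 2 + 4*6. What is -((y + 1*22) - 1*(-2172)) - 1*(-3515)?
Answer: 1300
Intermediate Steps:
y = 21 (y = -5 + (2 + 4*6) = -5 + (2 + 24) = -5 + 26 = 21)
-((y + 1*22) - 1*(-2172)) - 1*(-3515) = -((21 + 1*22) - 1*(-2172)) - 1*(-3515) = -((21 + 22) + 2172) + 3515 = -(43 + 2172) + 3515 = -1*2215 + 3515 = -2215 + 3515 = 1300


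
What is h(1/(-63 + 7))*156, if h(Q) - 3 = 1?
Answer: 624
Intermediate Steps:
h(Q) = 4 (h(Q) = 3 + 1 = 4)
h(1/(-63 + 7))*156 = 4*156 = 624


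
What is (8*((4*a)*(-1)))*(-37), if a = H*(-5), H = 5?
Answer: -29600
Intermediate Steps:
a = -25 (a = 5*(-5) = -25)
(8*((4*a)*(-1)))*(-37) = (8*((4*(-25))*(-1)))*(-37) = (8*(-100*(-1)))*(-37) = (8*100)*(-37) = 800*(-37) = -29600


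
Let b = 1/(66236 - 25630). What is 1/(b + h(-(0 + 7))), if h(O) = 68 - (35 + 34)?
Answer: -40606/40605 ≈ -1.0000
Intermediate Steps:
b = 1/40606 ≈ 2.4627e-5
h(O) = -1 (h(O) = 68 - 1*69 = 68 - 69 = -1)
1/(b + h(-(0 + 7))) = 1/(1/40606 - 1) = 1/(-40605/40606) = -40606/40605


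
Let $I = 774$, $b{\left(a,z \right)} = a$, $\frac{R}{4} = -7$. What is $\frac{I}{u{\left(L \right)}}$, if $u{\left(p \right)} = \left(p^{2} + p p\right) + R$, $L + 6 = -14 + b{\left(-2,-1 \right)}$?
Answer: $\frac{387}{470} \approx 0.8234$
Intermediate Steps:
$R = -28$ ($R = 4 \left(-7\right) = -28$)
$L = -22$ ($L = -6 - 16 = -22$)
$u{\left(p \right)} = -28 + 2 p^{2}$ ($u{\left(p \right)} = \left(p^{2} + p p\right) - 28 = \left(p^{2} + p^{2}\right) - 28 = 2 p^{2} - 28 = -28 + 2 p^{2}$)
$\frac{I}{u{\left(L \right)}} = \frac{774}{-28 + 2 \left(-22\right)^{2}} = \frac{774}{-28 + 2 \cdot 484} = \frac{774}{-28 + 968} = \frac{774}{940} = 774 \cdot \frac{1}{940} = \frac{387}{470}$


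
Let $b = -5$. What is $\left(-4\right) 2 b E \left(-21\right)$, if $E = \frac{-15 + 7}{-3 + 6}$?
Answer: $2240$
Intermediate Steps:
$E = - \frac{8}{3} \approx -2.6667$
$\left(-4\right) 2 b E \left(-21\right) = \left(-4\right) 2 \left(-5\right) \left(- \frac{8}{3}\right) \left(-21\right) = \left(-8\right) \left(-5\right) \left(- \frac{8}{3}\right) \left(-21\right) = 40 \left(- \frac{8}{3}\right) \left(-21\right) = \left(- \frac{320}{3}\right) \left(-21\right) = 2240$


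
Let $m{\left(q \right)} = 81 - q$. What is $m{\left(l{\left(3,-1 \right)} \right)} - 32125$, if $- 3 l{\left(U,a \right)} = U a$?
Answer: $-32045$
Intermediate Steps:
$l{\left(U,a \right)} = - \frac{U a}{3}$
$m{\left(l{\left(3,-1 \right)} \right)} - 32125 = \left(81 - \left(- \frac{1}{3}\right) 3 \left(-1\right)\right) - 32125 = \left(81 - 1\right) - 32125 = 80 - 32125 = -32045$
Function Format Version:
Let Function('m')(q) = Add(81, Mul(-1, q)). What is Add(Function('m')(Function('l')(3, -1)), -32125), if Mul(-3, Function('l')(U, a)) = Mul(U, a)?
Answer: -32045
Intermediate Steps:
Function('l')(U, a) = Mul(Rational(-1, 3), U, a) (Function('l')(U, a) = Mul(Rational(-1, 3), Mul(U, a)) = Mul(Rational(-1, 3), U, a))
Add(Function('m')(Function('l')(3, -1)), -32125) = Add(Add(81, Mul(-1, Mul(Rational(-1, 3), 3, -1))), -32125) = Add(Add(81, Mul(-1, 1)), -32125) = Add(Add(81, -1), -32125) = Add(80, -32125) = -32045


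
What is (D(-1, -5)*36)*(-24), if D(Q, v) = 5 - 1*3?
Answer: -1728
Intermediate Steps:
D(Q, v) = 2 (D(Q, v) = 5 - 3 = 2)
(D(-1, -5)*36)*(-24) = (2*36)*(-24) = 72*(-24) = -1728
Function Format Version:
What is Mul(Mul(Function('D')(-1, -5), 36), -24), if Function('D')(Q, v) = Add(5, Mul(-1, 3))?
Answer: -1728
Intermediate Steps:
Function('D')(Q, v) = 2 (Function('D')(Q, v) = Add(5, -3) = 2)
Mul(Mul(Function('D')(-1, -5), 36), -24) = Mul(Mul(2, 36), -24) = Mul(72, -24) = -1728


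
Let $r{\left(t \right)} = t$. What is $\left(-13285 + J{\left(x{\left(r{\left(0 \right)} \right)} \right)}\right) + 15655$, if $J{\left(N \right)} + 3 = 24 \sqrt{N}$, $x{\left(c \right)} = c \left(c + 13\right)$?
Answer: $2367$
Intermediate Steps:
$x{\left(c \right)} = c \left(13 + c\right)$
$J{\left(N \right)} = -3 + 24 \sqrt{N}$
$\left(-13285 + J{\left(x{\left(r{\left(0 \right)} \right)} \right)}\right) + 15655 = \left(-13285 - \left(3 - 24 \sqrt{0 \left(13 + 0\right)}\right)\right) + 15655 = \left(-13285 - \left(3 - 24 \sqrt{0 \cdot 13}\right)\right) + 15655 = \left(-13285 - \left(3 - 24 \sqrt{0}\right)\right) + 15655 = \left(-13285 + \left(-3 + 24 \cdot 0\right)\right) + 15655 = \left(-13285 + \left(-3 + 0\right)\right) + 15655 = \left(-13285 - 3\right) + 15655 = -13288 + 15655 = 2367$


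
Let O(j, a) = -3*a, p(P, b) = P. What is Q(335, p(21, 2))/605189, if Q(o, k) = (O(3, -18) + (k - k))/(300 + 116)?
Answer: 27/125879312 ≈ 2.1449e-7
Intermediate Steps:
Q(o, k) = 27/208 (Q(o, k) = (-3*(-18) + (k - k))/(300 + 116) = (54 + 0)/416 = 54*(1/416) = 27/208)
Q(335, p(21, 2))/605189 = (27/208)/605189 = (27/208)*(1/605189) = 27/125879312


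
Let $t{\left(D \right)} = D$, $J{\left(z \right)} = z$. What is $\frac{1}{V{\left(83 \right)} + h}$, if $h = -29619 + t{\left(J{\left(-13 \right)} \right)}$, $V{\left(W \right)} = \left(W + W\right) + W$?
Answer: $- \frac{1}{29383} \approx -3.4033 \cdot 10^{-5}$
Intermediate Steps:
$V{\left(W \right)} = 3 W$ ($V{\left(W \right)} = 2 W + W = 3 W$)
$h = -29632$ ($h = -29619 - 13 = -29632$)
$\frac{1}{V{\left(83 \right)} + h} = \frac{1}{3 \cdot 83 - 29632} = \frac{1}{249 - 29632} = \frac{1}{-29383} = - \frac{1}{29383}$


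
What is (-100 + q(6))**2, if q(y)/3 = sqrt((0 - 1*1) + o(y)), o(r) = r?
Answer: 10045 - 600*sqrt(5) ≈ 8703.4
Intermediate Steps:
q(y) = 3*sqrt(-1 + y) (q(y) = 3*sqrt((0 - 1*1) + y) = 3*sqrt((0 - 1) + y) = 3*sqrt(-1 + y))
(-100 + q(6))**2 = (-100 + 3*sqrt(-1 + 6))**2 = (-100 + 3*sqrt(5))**2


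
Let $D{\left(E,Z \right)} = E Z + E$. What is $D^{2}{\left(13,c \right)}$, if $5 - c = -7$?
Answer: $28561$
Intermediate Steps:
$c = 12$ ($c = 5 - -7 = 5 + 7 = 12$)
$D{\left(E,Z \right)} = E + E Z$
$D^{2}{\left(13,c \right)} = \left(13 \left(1 + 12\right)\right)^{2} = \left(13 \cdot 13\right)^{2} = 169^{2} = 28561$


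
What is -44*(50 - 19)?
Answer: -1364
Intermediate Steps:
-44*(50 - 19) = -44*31 = -1364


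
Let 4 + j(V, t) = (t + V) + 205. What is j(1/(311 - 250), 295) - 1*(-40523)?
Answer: 2502160/61 ≈ 41019.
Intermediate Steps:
j(V, t) = 201 + V + t (j(V, t) = -4 + ((t + V) + 205) = -4 + ((V + t) + 205) = -4 + (205 + V + t) = 201 + V + t)
j(1/(311 - 250), 295) - 1*(-40523) = (201 + 1/(311 - 250) + 295) - 1*(-40523) = (201 + 1/61 + 295) + 40523 = 30257/61 + 40523 = 2502160/61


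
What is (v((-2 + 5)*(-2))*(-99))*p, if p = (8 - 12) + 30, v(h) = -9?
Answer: 23166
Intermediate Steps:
p = 26 (p = -4 + 30 = 26)
(v((-2 + 5)*(-2))*(-99))*p = -9*(-99)*26 = 891*26 = 23166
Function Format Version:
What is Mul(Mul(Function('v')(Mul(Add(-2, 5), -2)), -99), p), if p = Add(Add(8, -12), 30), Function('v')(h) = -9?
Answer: 23166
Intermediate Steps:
p = 26 (p = Add(-4, 30) = 26)
Mul(Mul(Function('v')(Mul(Add(-2, 5), -2)), -99), p) = Mul(Mul(-9, -99), 26) = Mul(891, 26) = 23166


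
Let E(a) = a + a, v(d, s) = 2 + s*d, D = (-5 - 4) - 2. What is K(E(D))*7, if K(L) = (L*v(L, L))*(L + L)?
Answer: 3293136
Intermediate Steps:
D = -11 (D = -9 - 2 = -11)
v(d, s) = 2 + d*s
E(a) = 2*a
K(L) = 2*L²*(2 + L²) (K(L) = (L*(2 + L*L))*(L + L) = (L*(2 + L²))*(2*L) = 2*L²*(2 + L²))
K(E(D))*7 = (2*(2*(-11))²*(2 + (2*(-11))²))*7 = (2*(-22)²*(2 + (-22)²))*7 = (2*484*(2 + 484))*7 = (2*484*486)*7 = 470448*7 = 3293136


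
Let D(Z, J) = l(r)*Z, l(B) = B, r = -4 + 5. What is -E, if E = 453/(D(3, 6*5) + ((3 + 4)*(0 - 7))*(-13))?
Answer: -453/640 ≈ -0.70781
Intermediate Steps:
r = 1
D(Z, J) = Z (D(Z, J) = 1*Z = Z)
E = 453/640 (E = 453/(3 + ((3 + 4)*(0 - 7))*(-13)) = 453/(3 + (7*(-7))*(-13)) = 453/(3 - 49*(-13)) = 453/(3 + 637) = 453/640 ≈ 0.70781)
-E = -1*453/640 = -453/640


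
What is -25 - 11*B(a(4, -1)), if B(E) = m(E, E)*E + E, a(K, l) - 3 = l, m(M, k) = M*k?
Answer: -135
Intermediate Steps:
a(K, l) = 3 + l
B(E) = E + E**3 (B(E) = (E*E)*E + E = E**2*E + E = E**3 + E = E + E**3)
-25 - 11*B(a(4, -1)) = -25 - 11*((3 - 1) + (3 - 1)**3) = -25 - 11*(2 + 2**3) = -25 - 11*(2 + 8) = -25 - 11*10 = -25 - 110 = -135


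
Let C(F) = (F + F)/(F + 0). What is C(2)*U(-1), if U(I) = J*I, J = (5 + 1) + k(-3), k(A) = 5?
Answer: -22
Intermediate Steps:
C(F) = 2 (C(F) = (2*F)/F = 2)
J = 11 (J = (5 + 1) + 5 = 6 + 5 = 11)
U(I) = 11*I
C(2)*U(-1) = 2*(11*(-1)) = 2*(-11) = -22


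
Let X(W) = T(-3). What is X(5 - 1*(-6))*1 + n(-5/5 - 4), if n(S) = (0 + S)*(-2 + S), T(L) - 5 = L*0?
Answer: 40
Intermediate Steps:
T(L) = 5 (T(L) = 5 + L*0 = 5 + 0 = 5)
X(W) = 5
n(S) = S*(-2 + S)
X(5 - 1*(-6))*1 + n(-5/5 - 4) = 5*1 + (-5/5 - 4)*(-2 + (-5/5 - 4)) = 5 + ((⅕)*(-5) - 4)*(-2 + ((⅕)*(-5) - 4)) = 5 + (-1 - 4)*(-2 + (-1 - 4)) = 5 - 5*(-2 - 5) = 5 - 5*(-7) = 5 + 35 = 40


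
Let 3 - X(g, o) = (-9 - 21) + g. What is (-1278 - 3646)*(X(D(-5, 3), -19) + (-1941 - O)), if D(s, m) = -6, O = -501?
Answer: 6898524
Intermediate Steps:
X(g, o) = 33 - g (X(g, o) = 3 - ((-9 - 21) + g) = 3 - (-30 + g) = 3 + (30 - g) = 33 - g)
(-1278 - 3646)*(X(D(-5, 3), -19) + (-1941 - O)) = (-1278 - 3646)*((33 - 1*(-6)) + (-1941 - 1*(-501))) = -4924*((33 + 6) + (-1941 + 501)) = -4924*(39 - 1440) = -4924*(-1401) = 6898524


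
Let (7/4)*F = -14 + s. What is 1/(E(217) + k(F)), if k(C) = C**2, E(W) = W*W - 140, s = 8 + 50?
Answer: 49/2331477 ≈ 2.1017e-5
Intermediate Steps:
s = 58
E(W) = -140 + W**2 (E(W) = W**2 - 140 = -140 + W**2)
F = 176/7 (F = 4*(-14 + 58)/7 = (4/7)*44 = 176/7 ≈ 25.143)
1/(E(217) + k(F)) = 1/((-140 + 217**2) + (176/7)**2) = 1/((-140 + 47089) + 30976/49) = 1/(46949 + 30976/49) = 1/(2331477/49) = 49/2331477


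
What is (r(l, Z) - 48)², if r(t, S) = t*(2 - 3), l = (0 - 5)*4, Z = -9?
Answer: 784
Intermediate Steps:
l = -20 (l = -5*4 = -20)
r(t, S) = -t (r(t, S) = t*(-1) = -t)
(r(l, Z) - 48)² = (-1*(-20) - 48)² = (20 - 48)² = (-28)² = 784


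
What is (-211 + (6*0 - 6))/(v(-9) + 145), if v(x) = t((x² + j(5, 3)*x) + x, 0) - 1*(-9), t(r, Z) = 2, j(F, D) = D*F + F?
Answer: -217/156 ≈ -1.3910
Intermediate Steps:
j(F, D) = F + D*F
v(x) = 11 (v(x) = 2 - 1*(-9) = 2 + 9 = 11)
(-211 + (6*0 - 6))/(v(-9) + 145) = (-211 + (6*0 - 6))/(11 + 145) = (-211 + (0 - 6))/156 = (-211 - 6)*(1/156) = -217*1/156 = -217/156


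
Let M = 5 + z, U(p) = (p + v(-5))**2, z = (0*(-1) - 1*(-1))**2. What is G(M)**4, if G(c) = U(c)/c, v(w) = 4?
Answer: 6250000/81 ≈ 77161.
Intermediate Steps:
z = 1 (z = (0 + 1)**2 = 1**2 = 1)
U(p) = (4 + p)**2 (U(p) = (p + 4)**2 = (4 + p)**2)
M = 6 (M = 5 + 1 = 6)
G(c) = (4 + c)**2/c
G(M)**4 = ((4 + 6)**2/6)**4 = ((1/6)*10**2)**4 = ((1/6)*100)**4 = (50/3)**4 = 6250000/81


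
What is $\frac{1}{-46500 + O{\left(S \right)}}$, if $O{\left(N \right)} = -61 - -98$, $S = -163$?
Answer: $- \frac{1}{46463} \approx -2.1523 \cdot 10^{-5}$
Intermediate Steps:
$O{\left(N \right)} = 37$ ($O{\left(N \right)} = -61 + 98 = 37$)
$\frac{1}{-46500 + O{\left(S \right)}} = \frac{1}{-46500 + 37} = \frac{1}{-46463} = - \frac{1}{46463}$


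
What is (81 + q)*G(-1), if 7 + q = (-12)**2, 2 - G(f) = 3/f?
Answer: 1090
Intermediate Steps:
G(f) = 2 - 3/f
q = 137 (q = -7 + (-12)**2 = -7 + 144 = 137)
(81 + q)*G(-1) = (81 + 137)*(2 - 3/(-1)) = 218*(2 - 3*(-1)) = 218*(2 + 3) = 218*5 = 1090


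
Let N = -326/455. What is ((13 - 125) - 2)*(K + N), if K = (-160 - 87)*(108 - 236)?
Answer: -1639884756/455 ≈ -3.6041e+6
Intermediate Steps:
N = -326/455 (N = -326*1/455 = -326/455 ≈ -0.71648)
K = 31616 (K = -247*(-128) = 31616)
((13 - 125) - 2)*(K + N) = ((13 - 125) - 2)*(31616 - 326/455) = (-112 - 2)*(14384954/455) = -114*14384954/455 = -1639884756/455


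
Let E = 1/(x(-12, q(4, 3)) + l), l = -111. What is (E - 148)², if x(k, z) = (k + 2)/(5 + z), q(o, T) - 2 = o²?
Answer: 143904146409/6568969 ≈ 21907.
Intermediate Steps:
q(o, T) = 2 + o²
x(k, z) = (2 + k)/(5 + z)
E = -23/2563 (E = 1/((2 - 12)/(5 + (2 + 4²)) - 111) = 1/(-10/(5 + (2 + 16)) - 111) = 1/(-10/(5 + 18) - 111) = 1/(-10/23 - 111) = 1/(-2563/23) = -23/2563 ≈ -0.0089739)
(E - 148)² = (-23/2563 - 148)² = (-379347/2563)² = 143904146409/6568969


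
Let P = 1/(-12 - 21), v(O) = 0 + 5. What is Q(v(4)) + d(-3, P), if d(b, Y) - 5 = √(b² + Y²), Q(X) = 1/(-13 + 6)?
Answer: 34/7 + 13*√58/33 ≈ 7.8573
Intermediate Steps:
v(O) = 5
Q(X) = -⅐ (Q(X) = 1/(-7) = -⅐)
P = -1/33 (P = 1/(-33) = -1/33 ≈ -0.030303)
d(b, Y) = 5 + √(Y² + b²) (d(b, Y) = 5 + √(b² + Y²) = 5 + √(Y² + b²))
Q(v(4)) + d(-3, P) = -⅐ + (5 + √((-1/33)² + (-3)²)) = -⅐ + (5 + √(1/1089 + 9)) = -⅐ + (5 + √(9802/1089)) = -⅐ + (5 + 13*√58/33) = 34/7 + 13*√58/33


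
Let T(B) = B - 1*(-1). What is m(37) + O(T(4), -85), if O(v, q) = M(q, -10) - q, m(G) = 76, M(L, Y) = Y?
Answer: 151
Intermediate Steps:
T(B) = 1 + B (T(B) = B + 1 = 1 + B)
O(v, q) = -10 - q
m(37) + O(T(4), -85) = 76 + (-10 - 1*(-85)) = 76 + (-10 + 85) = 76 + 75 = 151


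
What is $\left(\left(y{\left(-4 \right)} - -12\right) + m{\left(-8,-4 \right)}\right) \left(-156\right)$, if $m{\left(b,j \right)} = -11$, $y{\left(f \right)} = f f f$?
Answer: $9828$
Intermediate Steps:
$y{\left(f \right)} = f^{3}$ ($y{\left(f \right)} = f^{2} f = f^{3}$)
$\left(\left(y{\left(-4 \right)} - -12\right) + m{\left(-8,-4 \right)}\right) \left(-156\right) = \left(\left(\left(-4\right)^{3} - -12\right) - 11\right) \left(-156\right) = \left(\left(-64 + 12\right) - 11\right) \left(-156\right) = \left(-52 - 11\right) \left(-156\right) = \left(-63\right) \left(-156\right) = 9828$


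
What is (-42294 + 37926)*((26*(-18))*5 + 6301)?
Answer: -17301648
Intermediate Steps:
(-42294 + 37926)*((26*(-18))*5 + 6301) = -4368*(-468*5 + 6301) = -4368*(-2340 + 6301) = -4368*3961 = -17301648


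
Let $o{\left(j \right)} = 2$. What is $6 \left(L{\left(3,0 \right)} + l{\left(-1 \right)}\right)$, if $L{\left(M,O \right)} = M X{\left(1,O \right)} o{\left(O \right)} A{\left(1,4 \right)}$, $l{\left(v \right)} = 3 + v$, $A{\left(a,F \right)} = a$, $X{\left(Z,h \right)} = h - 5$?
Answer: $-168$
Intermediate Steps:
$X{\left(Z,h \right)} = -5 + h$
$L{\left(M,O \right)} = M \left(-10 + 2 O\right)$ ($L{\left(M,O \right)} = M \left(-5 + O\right) 2 \cdot 1 = M \left(-10 + 2 O\right) 1 = M \left(-10 + 2 O\right)$)
$6 \left(L{\left(3,0 \right)} + l{\left(-1 \right)}\right) = 6 \left(2 \cdot 3 \left(-5 + 0\right) + \left(3 - 1\right)\right) = 6 \left(2 \cdot 3 \left(-5\right) + 2\right) = 6 \left(-30 + 2\right) = 6 \left(-28\right) = -168$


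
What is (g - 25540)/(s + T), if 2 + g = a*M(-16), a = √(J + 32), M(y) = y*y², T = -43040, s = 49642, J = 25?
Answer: -12771/3301 - 2048*√57/3301 ≈ -8.5529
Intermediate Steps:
M(y) = y³
a = √57 (a = √(25 + 32) = √57 ≈ 7.5498)
g = -2 - 4096*√57 (g = -2 + √57*(-16)³ = -2 + √57*(-4096) = -2 - 4096*√57 ≈ -30926.)
(g - 25540)/(s + T) = ((-2 - 4096*√57) - 25540)/(49642 - 43040) = (-25542 - 4096*√57)/6602 = (-25542 - 4096*√57)*(1/6602) = -12771/3301 - 2048*√57/3301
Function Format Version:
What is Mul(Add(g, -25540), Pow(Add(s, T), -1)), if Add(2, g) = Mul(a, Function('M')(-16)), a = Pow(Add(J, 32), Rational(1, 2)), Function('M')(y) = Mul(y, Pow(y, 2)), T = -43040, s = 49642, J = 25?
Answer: Add(Rational(-12771, 3301), Mul(Rational(-2048, 3301), Pow(57, Rational(1, 2)))) ≈ -8.5529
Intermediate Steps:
Function('M')(y) = Pow(y, 3)
a = Pow(57, Rational(1, 2)) (a = Pow(Add(25, 32), Rational(1, 2)) = Pow(57, Rational(1, 2)) ≈ 7.5498)
g = Add(-2, Mul(-4096, Pow(57, Rational(1, 2)))) (g = Add(-2, Mul(Pow(57, Rational(1, 2)), Pow(-16, 3))) = Add(-2, Mul(Pow(57, Rational(1, 2)), -4096)) = Add(-2, Mul(-4096, Pow(57, Rational(1, 2)))) ≈ -30926.)
Mul(Add(g, -25540), Pow(Add(s, T), -1)) = Mul(Add(Add(-2, Mul(-4096, Pow(57, Rational(1, 2)))), -25540), Pow(Add(49642, -43040), -1)) = Mul(Add(-25542, Mul(-4096, Pow(57, Rational(1, 2)))), Pow(6602, -1)) = Mul(Add(-25542, Mul(-4096, Pow(57, Rational(1, 2)))), Rational(1, 6602)) = Add(Rational(-12771, 3301), Mul(Rational(-2048, 3301), Pow(57, Rational(1, 2))))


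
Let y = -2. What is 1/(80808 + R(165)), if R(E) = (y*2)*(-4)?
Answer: 1/80824 ≈ 1.2373e-5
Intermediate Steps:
R(E) = 16 (R(E) = -2*2*(-4) = -4*(-4) = 16)
1/(80808 + R(165)) = 1/(80808 + 16) = 1/80824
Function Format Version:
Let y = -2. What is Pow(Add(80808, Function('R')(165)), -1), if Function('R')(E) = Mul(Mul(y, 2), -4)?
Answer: Rational(1, 80824) ≈ 1.2373e-5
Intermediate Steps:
Function('R')(E) = 16 (Function('R')(E) = Mul(Mul(-2, 2), -4) = Mul(-4, -4) = 16)
Pow(Add(80808, Function('R')(165)), -1) = Pow(Add(80808, 16), -1) = Pow(80824, -1) = Rational(1, 80824)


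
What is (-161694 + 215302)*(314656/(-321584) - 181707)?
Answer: -195784385311672/20099 ≈ -9.7410e+9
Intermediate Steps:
(-161694 + 215302)*(314656/(-321584) - 181707) = 53608*(314656*(-1/321584) - 181707) = 53608*(-19666/20099 - 181707) = 53608*(-3652148659/20099) = -195784385311672/20099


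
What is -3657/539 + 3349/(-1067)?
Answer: -518830/52283 ≈ -9.9235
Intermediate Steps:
-3657/539 + 3349/(-1067) = -3657*1/539 + 3349*(-1/1067) = -3657/539 - 3349/1067 = -518830/52283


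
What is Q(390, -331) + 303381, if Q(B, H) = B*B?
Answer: 455481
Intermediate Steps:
Q(B, H) = B**2
Q(390, -331) + 303381 = 390**2 + 303381 = 152100 + 303381 = 455481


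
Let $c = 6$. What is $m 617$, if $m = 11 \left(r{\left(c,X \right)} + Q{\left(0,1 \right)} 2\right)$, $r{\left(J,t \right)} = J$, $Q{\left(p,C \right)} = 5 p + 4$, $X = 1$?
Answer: $95018$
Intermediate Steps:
$Q{\left(p,C \right)} = 4 + 5 p$
$m = 154$ ($m = 11 \left(6 + \left(4 + 5 \cdot 0\right) 2\right) = 11 \left(6 + \left(4 + 0\right) 2\right) = 11 \left(6 + 4 \cdot 2\right) = 11 \left(6 + 8\right) = 11 \cdot 14 = 154$)
$m 617 = 154 \cdot 617 = 95018$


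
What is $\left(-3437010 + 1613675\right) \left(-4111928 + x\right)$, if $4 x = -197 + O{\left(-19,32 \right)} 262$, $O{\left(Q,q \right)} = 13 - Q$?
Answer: $\frac{29974761315875}{4} \approx 7.4937 \cdot 10^{12}$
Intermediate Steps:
$x = \frac{8187}{4}$ ($x = \frac{-197 + \left(13 - -19\right) 262}{4} = \frac{-197 + \left(13 + 19\right) 262}{4} = \frac{-197 + 32 \cdot 262}{4} = \frac{-197 + 8384}{4} = \frac{1}{4} \cdot 8187 = \frac{8187}{4} \approx 2046.8$)
$\left(-3437010 + 1613675\right) \left(-4111928 + x\right) = \left(-3437010 + 1613675\right) \left(-4111928 + \frac{8187}{4}\right) = \left(-1823335\right) \left(- \frac{16439525}{4}\right) = \frac{29974761315875}{4}$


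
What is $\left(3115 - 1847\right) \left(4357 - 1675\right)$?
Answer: $3400776$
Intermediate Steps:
$\left(3115 - 1847\right) \left(4357 - 1675\right) = 1268 \cdot 2682 = 3400776$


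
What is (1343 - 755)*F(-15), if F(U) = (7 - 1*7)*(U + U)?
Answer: 0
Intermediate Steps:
F(U) = 0 (F(U) = (7 - 7)*(2*U) = 0*(2*U) = 0)
(1343 - 755)*F(-15) = (1343 - 755)*0 = 588*0 = 0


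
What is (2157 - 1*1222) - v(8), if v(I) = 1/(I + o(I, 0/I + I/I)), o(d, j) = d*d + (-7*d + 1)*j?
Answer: 15894/17 ≈ 934.94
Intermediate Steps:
o(d, j) = d² + j*(1 - 7*d) (o(d, j) = d² + (1 - 7*d)*j = d² + j*(1 - 7*d))
v(I) = 1/(1 + I² - 6*I) (v(I) = 1/(I + ((0/I + I/I) + I² - 7*I*(0/I + I/I))) = 1/(I + ((0 + 1) + I² - 7*I*(0 + 1))) = 1/(I + (1 + I² - 7*I*1)) = 1/(I + (1 + I² - 7*I)) = 1/(1 + I² - 6*I))
(2157 - 1*1222) - v(8) = (2157 - 1*1222) - 1/(1 + 8² - 6*8) = (2157 - 1222) - 1/(1 + 64 - 48) = 935 - 1/17 = 15894/17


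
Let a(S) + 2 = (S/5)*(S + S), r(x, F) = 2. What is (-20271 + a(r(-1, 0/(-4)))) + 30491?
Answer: 51098/5 ≈ 10220.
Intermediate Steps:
a(S) = -2 + 2*S**2/5 (a(S) = -2 + (S/5)*(S + S) = -2 + (S*(1/5))*(2*S) = -2 + (S/5)*(2*S) = -2 + 2*S**2/5)
(-20271 + a(r(-1, 0/(-4)))) + 30491 = (-20271 + (-2 + (2/5)*2**2)) + 30491 = (-20271 + (-2 + (2/5)*4)) + 30491 = (-20271 + (-2 + 8/5)) + 30491 = (-20271 - 2/5) + 30491 = -101357/5 + 30491 = 51098/5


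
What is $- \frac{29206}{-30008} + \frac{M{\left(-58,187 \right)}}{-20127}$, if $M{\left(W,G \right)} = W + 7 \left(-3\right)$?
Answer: $\frac{295099897}{301985508} \approx 0.9772$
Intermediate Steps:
$M{\left(W,G \right)} = -21 + W$ ($M{\left(W,G \right)} = W - 21 = -21 + W$)
$- \frac{29206}{-30008} + \frac{M{\left(-58,187 \right)}}{-20127} = - \frac{29206}{-30008} + \frac{-21 - 58}{-20127} = \left(-29206\right) \left(- \frac{1}{30008}\right) - - \frac{79}{20127} = \frac{14603}{15004} + \frac{79}{20127} = \frac{295099897}{301985508}$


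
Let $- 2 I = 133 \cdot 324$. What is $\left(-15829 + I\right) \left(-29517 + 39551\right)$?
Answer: $-375020750$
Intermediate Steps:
$I = -21546$ ($I = - \frac{133 \cdot 324}{2} = \left(- \frac{1}{2}\right) 43092 = -21546$)
$\left(-15829 + I\right) \left(-29517 + 39551\right) = \left(-15829 - 21546\right) \left(-29517 + 39551\right) = \left(-37375\right) 10034 = -375020750$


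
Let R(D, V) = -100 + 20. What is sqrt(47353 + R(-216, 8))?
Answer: sqrt(47273) ≈ 217.42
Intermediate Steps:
R(D, V) = -80
sqrt(47353 + R(-216, 8)) = sqrt(47353 - 80) = sqrt(47273)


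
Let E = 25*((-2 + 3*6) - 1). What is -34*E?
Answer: -12750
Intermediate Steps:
E = 375 (E = 25*((-2 + 18) - 1) = 25*(16 - 1) = 25*15 = 375)
-34*E = -34*375 = -12750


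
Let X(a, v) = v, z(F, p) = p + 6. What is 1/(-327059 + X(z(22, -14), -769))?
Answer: -1/327828 ≈ -3.0504e-6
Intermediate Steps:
z(F, p) = 6 + p
1/(-327059 + X(z(22, -14), -769)) = 1/(-327059 - 769) = 1/(-327828) = -1/327828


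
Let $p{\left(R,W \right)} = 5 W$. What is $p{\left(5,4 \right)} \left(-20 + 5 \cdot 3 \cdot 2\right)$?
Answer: $200$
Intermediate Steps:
$p{\left(5,4 \right)} \left(-20 + 5 \cdot 3 \cdot 2\right) = 5 \cdot 4 \left(-20 + 5 \cdot 3 \cdot 2\right) = 20 \left(-20 + 15 \cdot 2\right) = 20 \left(-20 + 30\right) = 20 \cdot 10 = 200$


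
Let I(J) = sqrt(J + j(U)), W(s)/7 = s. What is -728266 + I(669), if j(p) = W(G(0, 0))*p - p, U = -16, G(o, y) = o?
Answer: -728266 + sqrt(685) ≈ -7.2824e+5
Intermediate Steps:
W(s) = 7*s
j(p) = -p (j(p) = (7*0)*p - p = 0*p - p = 0 - p = -p)
I(J) = sqrt(16 + J) (I(J) = sqrt(J - 1*(-16)) = sqrt(J + 16) = sqrt(16 + J))
-728266 + I(669) = -728266 + sqrt(16 + 669) = -728266 + sqrt(685)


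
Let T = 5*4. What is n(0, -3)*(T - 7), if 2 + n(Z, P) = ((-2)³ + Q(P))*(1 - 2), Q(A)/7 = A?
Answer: 351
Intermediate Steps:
T = 20
Q(A) = 7*A
n(Z, P) = 6 - 7*P (n(Z, P) = -2 + ((-2)³ + 7*P)*(1 - 2) = -2 + (-8 + 7*P)*(-1) = -2 + (8 - 7*P) = 6 - 7*P)
n(0, -3)*(T - 7) = (6 - 7*(-3))*(20 - 7) = (6 + 21)*13 = 27*13 = 351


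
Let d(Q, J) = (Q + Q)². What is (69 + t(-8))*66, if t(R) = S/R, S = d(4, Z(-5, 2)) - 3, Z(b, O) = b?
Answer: 16203/4 ≈ 4050.8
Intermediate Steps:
d(Q, J) = 4*Q² (d(Q, J) = (2*Q)² = 4*Q²)
S = 61 (S = 4*4² - 3 = 4*16 - 3 = 64 - 3 = 61)
t(R) = 61/R
(69 + t(-8))*66 = (69 + 61/(-8))*66 = (69 + 61*(-⅛))*66 = (69 - 61/8)*66 = (491/8)*66 = 16203/4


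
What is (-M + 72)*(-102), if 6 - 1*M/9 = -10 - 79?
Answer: 79866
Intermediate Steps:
M = 855 (M = 54 - 9*(-10 - 79) = 54 - 9*(-89) = 54 + 801 = 855)
(-M + 72)*(-102) = (-1*855 + 72)*(-102) = (-855 + 72)*(-102) = -783*(-102) = 79866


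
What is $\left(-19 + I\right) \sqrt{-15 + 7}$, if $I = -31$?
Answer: $- 100 i \sqrt{2} \approx - 141.42 i$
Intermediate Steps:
$\left(-19 + I\right) \sqrt{-15 + 7} = \left(-19 - 31\right) \sqrt{-15 + 7} = - 50 \sqrt{-8} = - 50 \cdot 2 i \sqrt{2} = - 100 i \sqrt{2}$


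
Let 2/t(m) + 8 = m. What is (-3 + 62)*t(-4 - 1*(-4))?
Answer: -59/4 ≈ -14.750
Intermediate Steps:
t(m) = 2/(-8 + m)
(-3 + 62)*t(-4 - 1*(-4)) = (-3 + 62)*(2/(-8 + (-4 - 1*(-4)))) = 59*(2/(-8 + (-4 + 4))) = 59*(2/(-8 + 0)) = 59*(2/(-8)) = 59*(2*(-1/8)) = 59*(-1/4) = -59/4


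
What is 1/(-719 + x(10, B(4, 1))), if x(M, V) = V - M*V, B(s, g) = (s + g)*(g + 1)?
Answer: -1/809 ≈ -0.0012361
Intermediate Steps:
B(s, g) = (1 + g)*(g + s) (B(s, g) = (g + s)*(1 + g) = (1 + g)*(g + s))
x(M, V) = V - M*V
1/(-719 + x(10, B(4, 1))) = 1/(-719 + (1 + 4 + 1² + 1*4)*(1 - 1*10)) = 1/(-719 + (1 + 4 + 1 + 4)*(1 - 10)) = 1/(-719 + 10*(-9)) = 1/(-719 - 90) = 1/(-809) = -1/809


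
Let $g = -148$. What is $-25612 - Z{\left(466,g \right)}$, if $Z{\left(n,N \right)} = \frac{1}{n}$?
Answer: $- \frac{11935193}{466} \approx -25612.0$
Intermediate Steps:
$-25612 - Z{\left(466,g \right)} = -25612 - \frac{1}{466} = - \frac{11935193}{466}$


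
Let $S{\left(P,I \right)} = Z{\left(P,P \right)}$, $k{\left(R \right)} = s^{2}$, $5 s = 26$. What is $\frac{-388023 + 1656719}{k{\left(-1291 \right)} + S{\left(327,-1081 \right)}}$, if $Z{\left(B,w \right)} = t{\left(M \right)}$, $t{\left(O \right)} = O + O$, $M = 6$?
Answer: $\frac{3964675}{122} \approx 32497.0$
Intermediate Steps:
$s = \frac{26}{5}$ ($s = \frac{1}{5} \cdot 26 = \frac{26}{5} \approx 5.2$)
$t{\left(O \right)} = 2 O$
$k{\left(R \right)} = \frac{676}{25}$ ($k{\left(R \right)} = \left(\frac{26}{5}\right)^{2} = \frac{676}{25}$)
$Z{\left(B,w \right)} = 12$ ($Z{\left(B,w \right)} = 2 \cdot 6 = 12$)
$S{\left(P,I \right)} = 12$
$\frac{-388023 + 1656719}{k{\left(-1291 \right)} + S{\left(327,-1081 \right)}} = \frac{-388023 + 1656719}{\frac{676}{25} + 12} = \frac{1268696}{\frac{976}{25}} = 1268696 \cdot \frac{25}{976} = \frac{3964675}{122}$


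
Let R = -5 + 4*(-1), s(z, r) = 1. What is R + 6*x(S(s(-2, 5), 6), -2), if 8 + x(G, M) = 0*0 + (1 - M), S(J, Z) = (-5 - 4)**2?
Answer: -39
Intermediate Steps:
S(J, Z) = 81 (S(J, Z) = (-9)**2 = 81)
R = -9 (R = -5 - 4 = -9)
x(G, M) = -7 - M (x(G, M) = -8 + (0*0 + (1 - M)) = -8 + (0 + (1 - M)) = -8 + (1 - M) = -7 - M)
R + 6*x(S(s(-2, 5), 6), -2) = -9 + 6*(-7 - 1*(-2)) = -9 + 6*(-7 + 2) = -9 + 6*(-5) = -9 - 30 = -39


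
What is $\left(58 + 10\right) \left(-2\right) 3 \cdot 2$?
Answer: $-816$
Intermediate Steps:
$\left(58 + 10\right) \left(-2\right) 3 \cdot 2 = 68 \left(\left(-6\right) 2\right) = 68 \left(-12\right) = -816$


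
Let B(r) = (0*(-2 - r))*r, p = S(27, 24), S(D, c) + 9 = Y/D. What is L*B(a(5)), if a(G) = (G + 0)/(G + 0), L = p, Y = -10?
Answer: 0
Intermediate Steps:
S(D, c) = -9 - 10/D
p = -253/27 (p = -9 - 10/27 = -253/27 ≈ -9.3704)
L = -253/27 ≈ -9.3704
a(G) = 1 (a(G) = G/G = 1)
B(r) = 0 (B(r) = 0*r = 0)
L*B(a(5)) = -253/27*0 = 0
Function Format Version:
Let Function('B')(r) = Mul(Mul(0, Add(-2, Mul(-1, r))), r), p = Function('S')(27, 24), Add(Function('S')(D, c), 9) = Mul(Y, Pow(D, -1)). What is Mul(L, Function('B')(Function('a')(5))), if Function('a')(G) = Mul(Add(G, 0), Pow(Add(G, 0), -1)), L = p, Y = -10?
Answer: 0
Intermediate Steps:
Function('S')(D, c) = Add(-9, Mul(-10, Pow(D, -1)))
p = Rational(-253, 27) (p = Add(-9, Mul(-10, Pow(27, -1))) = Add(-9, Mul(-10, Rational(1, 27))) = Add(-9, Rational(-10, 27)) = Rational(-253, 27) ≈ -9.3704)
L = Rational(-253, 27) ≈ -9.3704
Function('a')(G) = 1 (Function('a')(G) = Mul(G, Pow(G, -1)) = 1)
Function('B')(r) = 0 (Function('B')(r) = Mul(0, r) = 0)
Mul(L, Function('B')(Function('a')(5))) = Mul(Rational(-253, 27), 0) = 0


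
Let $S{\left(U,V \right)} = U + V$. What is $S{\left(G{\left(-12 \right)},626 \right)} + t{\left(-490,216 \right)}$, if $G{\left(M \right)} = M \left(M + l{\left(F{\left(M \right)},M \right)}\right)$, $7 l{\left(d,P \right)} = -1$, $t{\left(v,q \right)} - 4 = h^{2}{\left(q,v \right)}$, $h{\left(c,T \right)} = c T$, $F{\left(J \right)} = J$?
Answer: $\frac{78414744630}{7} \approx 1.1202 \cdot 10^{10}$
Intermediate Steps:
$h{\left(c,T \right)} = T c$
$t{\left(v,q \right)} = 4 + q^{2} v^{2}$ ($t{\left(v,q \right)} = 4 + \left(v q\right)^{2} = 4 + \left(q v\right)^{2} = 4 + q^{2} v^{2}$)
$l{\left(d,P \right)} = - \frac{1}{7}$ ($l{\left(d,P \right)} = \frac{1}{7} \left(-1\right) = - \frac{1}{7}$)
$G{\left(M \right)} = M \left(- \frac{1}{7} + M\right)$ ($G{\left(M \right)} = M \left(M - \frac{1}{7}\right) = M \left(- \frac{1}{7} + M\right)$)
$S{\left(G{\left(-12 \right)},626 \right)} + t{\left(-490,216 \right)} = \left(- 12 \left(- \frac{1}{7} - 12\right) + 626\right) + \left(4 + 216^{2} \left(-490\right)^{2}\right) = \left(\left(-12\right) \left(- \frac{85}{7}\right) + 626\right) + \left(4 + 46656 \cdot 240100\right) = \left(\frac{1020}{7} + 626\right) + \left(4 + 11202105600\right) = \frac{5402}{7} + 11202105604 = \frac{78414744630}{7}$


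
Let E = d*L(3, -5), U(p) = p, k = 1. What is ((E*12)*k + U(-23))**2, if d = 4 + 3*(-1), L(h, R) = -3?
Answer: 3481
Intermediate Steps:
d = 1 (d = 4 - 3 = 1)
E = -3 (E = 1*(-3) = -3)
((E*12)*k + U(-23))**2 = (-3*12*1 - 23)**2 = (-36*1 - 23)**2 = (-36 - 23)**2 = (-59)**2 = 3481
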